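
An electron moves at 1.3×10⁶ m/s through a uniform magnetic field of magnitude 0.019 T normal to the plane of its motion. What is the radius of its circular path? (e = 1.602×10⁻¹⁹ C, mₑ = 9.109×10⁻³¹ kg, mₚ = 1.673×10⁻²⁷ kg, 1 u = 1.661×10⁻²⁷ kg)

r ≈ 3.9×10⁻⁴ m

The magnetic force provides the centripetal force: |q|vB = mv²/r.
r = mv/(|q|B) = (9.109×10⁻³¹)(1.3×10⁶)/((1.602×10⁻¹⁹)(0.019)) ≈ 3.9×10⁻⁴ m.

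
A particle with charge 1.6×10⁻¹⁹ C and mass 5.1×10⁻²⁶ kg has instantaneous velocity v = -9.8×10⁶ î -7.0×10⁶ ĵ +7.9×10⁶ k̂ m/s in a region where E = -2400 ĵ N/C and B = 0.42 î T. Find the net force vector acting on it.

F ≈ (0, 5.30×10⁻¹³, 4.70×10⁻¹³) N

v×B = (0, 3.32×10⁶, 2.94×10⁶) N/C.
E + v×B = (0, 3.32×10⁶, 2.94×10⁶) N/C.
F = q(E + v×B) = (1.6×10⁻¹⁹ C)·(0, 3.32×10⁶, 2.94×10⁶) = (0, 5.30×10⁻¹³, 4.70×10⁻¹³) N.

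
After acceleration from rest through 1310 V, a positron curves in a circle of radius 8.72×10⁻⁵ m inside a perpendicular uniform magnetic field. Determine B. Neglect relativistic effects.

v = √(2|q|V/m) = √(2·1.602×10⁻¹⁹·1310/9.109×10⁻³¹) ≈ 2.147×10⁷ m/s.
B = mv/(|q|r) = (9.109×10⁻³¹)(2.147×10⁷)/((1.602×10⁻¹⁹)(8.72×10⁻⁵)) ≈ 1.40 T.

B ≈ 1.40 T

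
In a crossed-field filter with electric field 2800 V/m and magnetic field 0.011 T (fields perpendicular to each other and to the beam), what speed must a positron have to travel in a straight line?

Zero net Lorentz force requires |qE| = |q v×B|, i.e. E = vB.
v = E/B = 2800/0.011 = 2.5×10⁵ m/s.

v = 2.5×10⁵ m/s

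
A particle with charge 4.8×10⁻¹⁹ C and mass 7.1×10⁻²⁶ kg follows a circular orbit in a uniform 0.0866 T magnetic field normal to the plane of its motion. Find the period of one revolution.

T ≈ 1.07×10⁻⁵ s

The cyclotron period depends only on m, q, B: T = 2πm/(|q|B).
T = 2π(7.1×10⁻²⁶)/((4.8×10⁻¹⁹)(0.0866)) ≈ 1.07×10⁻⁵ s.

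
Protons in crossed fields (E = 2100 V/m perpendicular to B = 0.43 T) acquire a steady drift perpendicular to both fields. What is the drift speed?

v_d ≈ 4900 m/s

The E×B drift speed is v_d = E/B.
v_d = 2100/0.43 = 4900 m/s.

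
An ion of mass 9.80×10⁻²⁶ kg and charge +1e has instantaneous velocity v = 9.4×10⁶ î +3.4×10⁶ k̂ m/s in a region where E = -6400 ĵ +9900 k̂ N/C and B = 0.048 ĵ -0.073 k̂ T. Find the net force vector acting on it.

F ≈ (-2.61×10⁻¹⁴, 1.09×10⁻¹³, 7.39×10⁻¹⁴) N

v×B = (-1.63×10⁵, 6.86×10⁵, 4.51×10⁵) N/C.
E + v×B = (-1.63×10⁵, 6.80×10⁵, 4.61×10⁵) N/C.
F = q(E + v×B) = (1.602×10⁻¹⁹ C)·(-1.63×10⁵, 6.80×10⁵, 4.61×10⁵) = (-2.61×10⁻¹⁴, 1.09×10⁻¹³, 7.39×10⁻¹⁴) N.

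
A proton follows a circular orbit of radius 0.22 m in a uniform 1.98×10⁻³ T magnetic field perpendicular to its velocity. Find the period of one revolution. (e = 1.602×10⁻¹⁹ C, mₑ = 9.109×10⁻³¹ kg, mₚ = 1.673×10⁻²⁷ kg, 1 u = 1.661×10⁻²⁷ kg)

The cyclotron period depends only on m, q, B: T = 2πm/(|q|B).
T = 2π(1.673×10⁻²⁷)/((1.602×10⁻¹⁹)(1.98×10⁻³)) ≈ 3.31×10⁻⁵ s.

T ≈ 3.31×10⁻⁵ s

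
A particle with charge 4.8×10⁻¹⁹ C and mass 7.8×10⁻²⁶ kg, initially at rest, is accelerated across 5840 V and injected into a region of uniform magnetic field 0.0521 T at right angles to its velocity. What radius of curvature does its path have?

r ≈ 0.836 m

Acceleration: |q|V = ½mv² ⇒ v = √(2|q|V/m) = √(2·4.8×10⁻¹⁹·5840/7.8×10⁻²⁶) ≈ 2.681×10⁵ m/s.
In the field: r = mv/(|q|B) = (7.8×10⁻²⁶)(2.681×10⁵)/((4.8×10⁻¹⁹)(0.0521)) ≈ 0.836 m.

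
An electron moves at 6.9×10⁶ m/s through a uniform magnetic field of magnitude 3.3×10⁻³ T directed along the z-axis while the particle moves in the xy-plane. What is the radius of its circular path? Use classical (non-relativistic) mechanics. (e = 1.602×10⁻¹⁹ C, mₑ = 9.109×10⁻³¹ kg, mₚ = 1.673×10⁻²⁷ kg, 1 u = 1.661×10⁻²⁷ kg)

The magnetic force provides the centripetal force: |q|vB = mv²/r.
r = mv/(|q|B) = (9.109×10⁻³¹)(6.9×10⁶)/((1.602×10⁻¹⁹)(3.3×10⁻³)) ≈ 0.012 m.

r ≈ 0.012 m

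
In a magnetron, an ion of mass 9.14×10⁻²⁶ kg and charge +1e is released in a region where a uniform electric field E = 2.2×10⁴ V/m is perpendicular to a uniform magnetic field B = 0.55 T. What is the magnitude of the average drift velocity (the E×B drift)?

In crossed fields the guiding centre drifts at v_d = |E×B|/B² = E/B, independent of charge and mass.
v_d = 2.2×10⁴/0.55 = 4.0×10⁴ m/s.

v_d ≈ 4.0×10⁴ m/s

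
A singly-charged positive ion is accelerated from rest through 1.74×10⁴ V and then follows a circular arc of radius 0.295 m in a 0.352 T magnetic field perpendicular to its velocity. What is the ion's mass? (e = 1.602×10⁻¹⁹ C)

Combine |q|V = ½mv² and r = mv/(|q|B): eliminate v to get m = qB²r²/(2V).
m = (1.602×10⁻¹⁹)(0.352)²(0.295)²/(2·1.74×10⁴) ≈ 4.96×10⁻²⁶ kg.

m ≈ 4.96×10⁻²⁶ kg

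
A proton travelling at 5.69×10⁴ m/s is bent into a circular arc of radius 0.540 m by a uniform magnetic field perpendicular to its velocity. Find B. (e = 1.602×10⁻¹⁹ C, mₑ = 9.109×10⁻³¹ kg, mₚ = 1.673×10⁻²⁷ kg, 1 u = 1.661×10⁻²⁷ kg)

From |q|vB = mv²/r, B = mv/(|q|r).
B = (1.673×10⁻²⁷)(5.69×10⁴)/((1.602×10⁻¹⁹)(0.540)) ≈ 1.10×10⁻³ T.

B ≈ 1.10×10⁻³ T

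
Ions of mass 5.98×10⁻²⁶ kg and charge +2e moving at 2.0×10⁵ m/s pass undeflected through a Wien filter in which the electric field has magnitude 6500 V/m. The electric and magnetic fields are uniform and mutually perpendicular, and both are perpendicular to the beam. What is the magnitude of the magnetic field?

B = 0.033 T

Balance of forces in the selector: qE = qvB ⇒ B = E/v.
B = 6500/2.0×10⁵ = 0.033 T.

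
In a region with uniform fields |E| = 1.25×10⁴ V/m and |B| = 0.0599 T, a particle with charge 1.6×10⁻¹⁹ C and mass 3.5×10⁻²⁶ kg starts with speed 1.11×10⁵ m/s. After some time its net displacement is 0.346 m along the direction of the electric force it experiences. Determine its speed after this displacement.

B does no work; ΔKE = |q|E d.
½mv_f² = ½mv₀² + |q|Ed = ½(3.5×10⁻²⁶)(1.11×10⁵)² + (1.6×10⁻¹⁹)(1.25×10⁴)(0.346) ≈ 2.156×10⁻¹⁶ J + 6.920×10⁻¹⁶ J ≈ 9.076×10⁻¹⁶ J.
v_f = √(2·9.076×10⁻¹⁶/3.5×10⁻²⁶) ≈ 2.28×10⁵ m/s.

v_f ≈ 2.28×10⁵ m/s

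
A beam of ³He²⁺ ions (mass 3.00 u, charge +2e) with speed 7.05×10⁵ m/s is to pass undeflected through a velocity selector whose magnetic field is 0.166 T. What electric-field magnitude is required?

E = 1.17×10⁵ V/m

For straight-line motion qE = qvB, so E = vB.
E = 7.05×10⁵ × 0.166 = 1.17×10⁵ V/m.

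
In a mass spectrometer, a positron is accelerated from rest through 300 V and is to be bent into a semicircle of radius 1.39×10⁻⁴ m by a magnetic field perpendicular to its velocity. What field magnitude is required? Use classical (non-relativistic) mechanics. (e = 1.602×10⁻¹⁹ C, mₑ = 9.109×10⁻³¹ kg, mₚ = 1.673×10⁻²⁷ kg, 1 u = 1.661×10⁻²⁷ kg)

B ≈ 0.420 T

v = √(2|q|V/m) = √(2·1.602×10⁻¹⁹·300/9.109×10⁻³¹) ≈ 1.027×10⁷ m/s.
B = mv/(|q|r) = (9.109×10⁻³¹)(1.027×10⁷)/((1.602×10⁻¹⁹)(1.39×10⁻⁴)) ≈ 0.420 T.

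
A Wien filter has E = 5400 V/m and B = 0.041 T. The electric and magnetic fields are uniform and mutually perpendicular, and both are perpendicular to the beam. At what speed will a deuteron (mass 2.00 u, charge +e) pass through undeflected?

v = 1.3×10⁵ m/s

Straight-line motion ⇒ electric and magnetic forces cancel, so E = vB.
v = E/B = 5400/0.041 = 1.3×10⁵ m/s.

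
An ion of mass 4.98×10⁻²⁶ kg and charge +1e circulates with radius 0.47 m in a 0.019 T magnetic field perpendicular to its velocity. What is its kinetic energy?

KE ≈ 130 eV

v = |q|Br/m, then KE = ½mv² = (qBr)²/(2m).
v = (1.602×10⁻¹⁹)(0.019)(0.47)/4.98×10⁻²⁶ ≈ 2.873×10⁴ m/s.
KE = ½(4.98×10⁻²⁶)(2.873×10⁴)² ≈ 2.1×10⁻¹⁷ J = 130 eV.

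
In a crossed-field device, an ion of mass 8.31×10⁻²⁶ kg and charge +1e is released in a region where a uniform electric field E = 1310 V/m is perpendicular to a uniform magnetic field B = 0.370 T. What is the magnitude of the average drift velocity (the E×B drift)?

The steady drift has the magnetic force balancing the electric force, so v_d = E/B.
v_d = 1310/0.370 = 3540 m/s.

v_d ≈ 3540 m/s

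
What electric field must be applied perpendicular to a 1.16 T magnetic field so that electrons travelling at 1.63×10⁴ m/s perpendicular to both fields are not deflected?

For straight-line motion qE = qvB, so E = vB.
E = 1.63×10⁴ × 1.16 = 1.89×10⁴ V/m.

E = 1.89×10⁴ V/m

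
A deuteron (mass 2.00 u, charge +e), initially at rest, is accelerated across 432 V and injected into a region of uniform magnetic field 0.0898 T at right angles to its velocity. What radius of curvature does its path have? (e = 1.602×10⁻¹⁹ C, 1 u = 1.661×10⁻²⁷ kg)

Acceleration: |q|V = ½mv² ⇒ v = √(2|q|V/m) = √(2·1.602×10⁻¹⁹·432/3.322×10⁻²⁷) ≈ 2.041×10⁵ m/s.
In the field: r = mv/(|q|B) = (3.322×10⁻²⁷)(2.041×10⁵)/((1.602×10⁻¹⁹)(0.0898)) ≈ 0.0471 m.

r ≈ 0.0471 m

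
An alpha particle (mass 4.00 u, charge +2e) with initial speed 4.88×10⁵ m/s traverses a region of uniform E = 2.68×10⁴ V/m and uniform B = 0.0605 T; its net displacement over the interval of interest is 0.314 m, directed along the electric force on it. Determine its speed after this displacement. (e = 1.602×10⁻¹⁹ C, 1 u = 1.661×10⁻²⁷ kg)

v_f ≈ 1.02×10⁶ m/s

B does no work; ΔKE = |q|E d.
½mv_f² = ½mv₀² + |q|Ed = ½(6.644×10⁻²⁷)(4.88×10⁵)² + (3.204×10⁻¹⁹)(2.68×10⁴)(0.314) ≈ 7.911×10⁻¹⁶ J + 2.696×10⁻¹⁵ J ≈ 3.487×10⁻¹⁵ J.
v_f = √(2·3.487×10⁻¹⁵/6.644×10⁻²⁷) ≈ 1.02×10⁶ m/s.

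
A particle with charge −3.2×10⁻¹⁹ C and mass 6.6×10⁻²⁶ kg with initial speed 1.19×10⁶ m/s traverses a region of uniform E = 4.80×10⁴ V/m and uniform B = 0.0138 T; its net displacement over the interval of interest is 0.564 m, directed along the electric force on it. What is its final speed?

v_f ≈ 1.30×10⁶ m/s

B does no work; ΔKE = |q|E d.
½mv_f² = ½mv₀² + |q|Ed = ½(6.6×10⁻²⁶)(1.19×10⁶)² + (3.2×10⁻¹⁹)(4.80×10⁴)(0.564) ≈ 4.673×10⁻¹⁴ J + 8.663×10⁻¹⁵ J ≈ 5.539×10⁻¹⁴ J.
v_f = √(2·5.539×10⁻¹⁴/6.6×10⁻²⁶) ≈ 1.30×10⁶ m/s.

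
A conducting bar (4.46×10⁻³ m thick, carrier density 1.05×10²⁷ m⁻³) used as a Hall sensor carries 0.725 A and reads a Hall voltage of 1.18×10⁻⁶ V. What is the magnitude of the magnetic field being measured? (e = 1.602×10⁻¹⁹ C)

From V_H = IB/(n e t), B = V_H n e t / I.
B = (1.18×10⁻⁶)(1.05×10²⁷)(1.602×10⁻¹⁹)(4.46×10⁻³)/0.725 ≈ 1.22 T.

B ≈ 1.22 T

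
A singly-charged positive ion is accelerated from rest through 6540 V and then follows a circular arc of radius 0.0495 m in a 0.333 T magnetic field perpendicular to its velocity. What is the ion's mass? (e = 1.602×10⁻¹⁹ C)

Combine |q|V = ½mv² and r = mv/(|q|B): eliminate v to get m = qB²r²/(2V).
m = (1.602×10⁻¹⁹)(0.333)²(0.0495)²/(2·6540) ≈ 3.33×10⁻²⁷ kg.

m ≈ 3.33×10⁻²⁷ kg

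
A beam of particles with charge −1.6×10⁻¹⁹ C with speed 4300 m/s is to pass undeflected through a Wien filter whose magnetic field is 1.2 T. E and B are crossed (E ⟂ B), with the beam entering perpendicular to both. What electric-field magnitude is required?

E = 5200 V/m

For straight-line motion qE = qvB, so E = vB.
E = 4300 × 1.2 = 5200 V/m.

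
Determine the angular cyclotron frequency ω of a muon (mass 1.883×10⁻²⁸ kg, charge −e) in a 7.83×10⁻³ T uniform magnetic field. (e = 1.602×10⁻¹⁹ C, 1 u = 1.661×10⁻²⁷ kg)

ω ≈ 6.66×10⁶ rad/s

ω = |q|B/m.
ω = (1.602×10⁻¹⁹)(7.83×10⁻³)/1.883×10⁻²⁸ ≈ 6.66×10⁶ rad/s.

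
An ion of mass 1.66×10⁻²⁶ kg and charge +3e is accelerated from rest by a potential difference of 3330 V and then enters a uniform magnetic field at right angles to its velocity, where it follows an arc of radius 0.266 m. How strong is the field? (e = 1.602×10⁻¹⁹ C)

B ≈ 0.0570 T

v = √(2|q|V/m) = √(2·4.806×10⁻¹⁹·3330/1.66×10⁻²⁶) ≈ 4.391×10⁵ m/s.
B = mv/(|q|r) = (1.66×10⁻²⁶)(4.391×10⁵)/((4.806×10⁻¹⁹)(0.266)) ≈ 0.0570 T.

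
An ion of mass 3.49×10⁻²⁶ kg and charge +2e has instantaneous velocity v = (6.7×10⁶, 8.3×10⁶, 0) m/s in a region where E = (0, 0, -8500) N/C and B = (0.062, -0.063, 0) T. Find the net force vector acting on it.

F ≈ (0, 0, -3.03×10⁻¹³) N

v×B = (0, 0, -9.37×10⁵) N/C.
E + v×B = (0, 0, -9.45×10⁵) N/C.
F = q(E + v×B) = (3.204×10⁻¹⁹ C)·(0, 0, -9.45×10⁵) = (0, 0, -3.03×10⁻¹³) N.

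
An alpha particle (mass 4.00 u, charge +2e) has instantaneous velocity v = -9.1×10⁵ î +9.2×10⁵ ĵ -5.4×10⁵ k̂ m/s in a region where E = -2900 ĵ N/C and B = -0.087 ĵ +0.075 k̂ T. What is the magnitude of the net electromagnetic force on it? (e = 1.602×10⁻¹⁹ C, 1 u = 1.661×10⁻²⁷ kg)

|F| ≈ 3.36×10⁻¹⁴ N

v×B = (2.20×10⁴, 6.82×10⁴, 7.92×10⁴) N/C.
E + v×B = (2.20×10⁴, 6.54×10⁴, 7.92×10⁴) N/C.
F = q(E + v×B) = (3.204×10⁻¹⁹ C)·(2.20×10⁴, 6.54×10⁴, 7.92×10⁴) = (7.06×10⁻¹⁵, 2.09×10⁻¹⁴, 2.54×10⁻¹⁴) N.
|F| = 3.36×10⁻¹⁴ N.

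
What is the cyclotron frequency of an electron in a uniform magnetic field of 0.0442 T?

f = |q|B/(2πm).
f = (1.602×10⁻¹⁹)(0.0442)/(2π·9.109×10⁻³¹) ≈ 1.24×10⁹ Hz.

f ≈ 1.24×10⁹ Hz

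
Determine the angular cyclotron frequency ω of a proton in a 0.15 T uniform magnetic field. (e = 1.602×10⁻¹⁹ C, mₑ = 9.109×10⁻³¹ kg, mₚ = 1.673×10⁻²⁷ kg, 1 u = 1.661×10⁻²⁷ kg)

ω = |q|B/m.
ω = (1.602×10⁻¹⁹)(0.15)/1.673×10⁻²⁷ ≈ 1.4×10⁷ rad/s.

ω ≈ 1.4×10⁷ rad/s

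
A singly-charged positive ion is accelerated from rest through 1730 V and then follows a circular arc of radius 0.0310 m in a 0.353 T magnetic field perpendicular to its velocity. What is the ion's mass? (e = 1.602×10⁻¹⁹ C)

Combine |q|V = ½mv² and r = mv/(|q|B): eliminate v to get m = qB²r²/(2V).
m = (1.602×10⁻¹⁹)(0.353)²(0.0310)²/(2·1730) ≈ 5.54×10⁻²⁷ kg.

m ≈ 5.54×10⁻²⁷ kg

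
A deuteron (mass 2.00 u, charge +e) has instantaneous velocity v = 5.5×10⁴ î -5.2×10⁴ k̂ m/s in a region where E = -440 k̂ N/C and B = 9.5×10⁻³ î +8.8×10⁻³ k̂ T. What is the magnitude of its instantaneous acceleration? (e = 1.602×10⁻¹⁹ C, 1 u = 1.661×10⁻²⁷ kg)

v×B = (0, -978, 0) N/C.
E + v×B = (0, -978, -440) N/C.
F = q(E + v×B) = (1.602×10⁻¹⁹ C)·(0, -978, -440) = (0, -1.57×10⁻¹⁶, -7.05×10⁻¹⁷) N.
|a| = |F|/m = 1.718×10⁻¹⁶/3.322×10⁻²⁷ ≈ 5.17×10¹⁰ m/s².

|a| ≈ 5.17×10¹⁰ m/s²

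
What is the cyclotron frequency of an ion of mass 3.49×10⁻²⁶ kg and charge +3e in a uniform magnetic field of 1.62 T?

f ≈ 3.55×10⁶ Hz

f = |q|B/(2πm).
f = (4.806×10⁻¹⁹)(1.62)/(2π·3.49×10⁻²⁶) ≈ 3.55×10⁶ Hz.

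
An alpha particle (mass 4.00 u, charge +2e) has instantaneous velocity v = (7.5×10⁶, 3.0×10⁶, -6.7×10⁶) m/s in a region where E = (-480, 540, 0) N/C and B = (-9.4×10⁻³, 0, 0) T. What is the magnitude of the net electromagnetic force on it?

v×B = (0, 6.30×10⁴, 2.82×10⁴) N/C.
E + v×B = (-480, 6.35×10⁴, 2.82×10⁴) N/C.
F = q(E + v×B) = (3.204×10⁻¹⁹ C)·(-480, 6.35×10⁴, 2.82×10⁴) = (-1.54×10⁻¹⁶, 2.04×10⁻¹⁴, 9.04×10⁻¹⁵) N.
|F| = 2.23×10⁻¹⁴ N.

|F| ≈ 2.23×10⁻¹⁴ N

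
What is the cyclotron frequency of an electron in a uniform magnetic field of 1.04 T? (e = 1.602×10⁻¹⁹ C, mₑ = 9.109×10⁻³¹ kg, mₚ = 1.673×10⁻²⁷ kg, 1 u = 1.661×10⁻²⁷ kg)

f = |q|B/(2πm).
f = (1.602×10⁻¹⁹)(1.04)/(2π·9.109×10⁻³¹) ≈ 2.91×10¹⁰ Hz.

f ≈ 2.91×10¹⁰ Hz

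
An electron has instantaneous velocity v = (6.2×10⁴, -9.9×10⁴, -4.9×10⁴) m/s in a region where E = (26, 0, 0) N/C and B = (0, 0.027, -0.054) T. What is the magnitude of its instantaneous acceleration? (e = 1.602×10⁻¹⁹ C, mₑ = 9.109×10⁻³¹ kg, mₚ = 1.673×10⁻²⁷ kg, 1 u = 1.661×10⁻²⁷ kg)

|a| ≈ 1.35×10¹⁵ m/s²

v×B = (6670, 3350, 1670) N/C.
E + v×B = (6700, 3350, 1670) N/C.
F = q(E + v×B) = (−1.602×10⁻¹⁹ C)·(6700, 3350, 1670) = (-1.07×10⁻¹⁵, -5.36×10⁻¹⁶, -2.68×10⁻¹⁶) N.
|a| = |F|/m = 1.229×10⁻¹⁵/9.109×10⁻³¹ ≈ 1.35×10¹⁵ m/s².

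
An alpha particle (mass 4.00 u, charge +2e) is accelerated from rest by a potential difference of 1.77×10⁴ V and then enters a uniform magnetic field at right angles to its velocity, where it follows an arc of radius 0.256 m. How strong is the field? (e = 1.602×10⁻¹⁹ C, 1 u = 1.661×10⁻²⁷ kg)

v = √(2|q|V/m) = √(2·3.204×10⁻¹⁹·1.77×10⁴/6.644×10⁻²⁷) ≈ 1.307×10⁶ m/s.
B = mv/(|q|r) = (6.644×10⁻²⁷)(1.307×10⁶)/((3.204×10⁻¹⁹)(0.256)) ≈ 0.106 T.

B ≈ 0.106 T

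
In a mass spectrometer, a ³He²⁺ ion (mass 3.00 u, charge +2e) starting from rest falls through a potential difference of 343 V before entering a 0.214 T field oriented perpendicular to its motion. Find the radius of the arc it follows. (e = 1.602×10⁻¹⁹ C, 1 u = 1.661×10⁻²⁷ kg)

Acceleration: |q|V = ½mv² ⇒ v = √(2|q|V/m) = √(2·3.204×10⁻¹⁹·343/4.983×10⁻²⁷) ≈ 2.100×10⁵ m/s.
In the field: r = mv/(|q|B) = (4.983×10⁻²⁷)(2.100×10⁵)/((3.204×10⁻¹⁹)(0.214)) ≈ 0.0153 m.

r ≈ 0.0153 m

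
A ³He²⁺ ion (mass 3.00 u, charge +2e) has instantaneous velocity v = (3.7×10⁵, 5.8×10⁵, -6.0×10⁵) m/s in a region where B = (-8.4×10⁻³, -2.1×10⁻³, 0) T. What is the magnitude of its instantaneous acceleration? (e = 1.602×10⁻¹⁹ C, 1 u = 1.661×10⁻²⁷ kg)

|a| ≈ 4.25×10¹¹ m/s²

v×B = (-1260, 5040, 4100) N/C.
F = q v×B = (3.204×10⁻¹⁹ C)·(-1260, 5040, 4100) = (-4.04×10⁻¹⁶, 1.61×10⁻¹⁵, 1.31×10⁻¹⁵) N.
|a| = |F|/m = 2.119×10⁻¹⁵/4.983×10⁻²⁷ ≈ 4.25×10¹¹ m/s².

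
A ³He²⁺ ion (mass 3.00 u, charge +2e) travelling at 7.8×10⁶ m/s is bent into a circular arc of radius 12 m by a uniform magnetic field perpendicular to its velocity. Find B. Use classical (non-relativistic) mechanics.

From |q|vB = mv²/r, B = mv/(|q|r).
B = (4.983×10⁻²⁷)(7.8×10⁶)/((3.204×10⁻¹⁹)(12)) ≈ 0.010 T.

B ≈ 0.010 T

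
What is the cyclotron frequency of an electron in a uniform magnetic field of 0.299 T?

f = |q|B/(2πm).
f = (1.602×10⁻¹⁹)(0.299)/(2π·9.109×10⁻³¹) ≈ 8.37×10⁹ Hz.

f ≈ 8.37×10⁹ Hz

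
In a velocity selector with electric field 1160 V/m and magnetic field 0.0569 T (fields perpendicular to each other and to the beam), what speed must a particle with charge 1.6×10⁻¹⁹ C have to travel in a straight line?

v = 2.04×10⁴ m/s

Straight-line motion ⇒ electric and magnetic forces cancel, so E = vB.
v = E/B = 1160/0.0569 = 2.04×10⁴ m/s.
The result is independent of the particle's charge and mass.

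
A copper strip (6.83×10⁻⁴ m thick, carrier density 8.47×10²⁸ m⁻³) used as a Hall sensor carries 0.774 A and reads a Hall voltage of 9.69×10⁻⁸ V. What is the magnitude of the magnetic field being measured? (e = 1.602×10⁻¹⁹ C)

B ≈ 1.16 T

From V_H = IB/(n e t), B = V_H n e t / I.
B = (9.69×10⁻⁸)(8.47×10²⁸)(1.602×10⁻¹⁹)(6.83×10⁻⁴)/0.774 ≈ 1.16 T.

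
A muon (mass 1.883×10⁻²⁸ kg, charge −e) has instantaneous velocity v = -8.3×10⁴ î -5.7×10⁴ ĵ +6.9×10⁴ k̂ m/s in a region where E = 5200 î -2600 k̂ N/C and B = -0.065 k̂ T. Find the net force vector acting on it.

v×B = (3700, -5400, 0) N/C.
E + v×B = (8900, -5400, -2600) N/C.
F = q(E + v×B) = (−1.602×10⁻¹⁹ C)·(8900, -5400, -2600) = (-1.43×10⁻¹⁵, 8.64×10⁻¹⁶, 4.17×10⁻¹⁶) N.

F ≈ (-1.43×10⁻¹⁵, 8.64×10⁻¹⁶, 4.17×10⁻¹⁶) N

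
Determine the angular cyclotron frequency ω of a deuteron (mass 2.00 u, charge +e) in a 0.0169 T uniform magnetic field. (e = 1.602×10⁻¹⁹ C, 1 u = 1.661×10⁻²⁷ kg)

ω ≈ 8.15×10⁵ rad/s

ω = |q|B/m.
ω = (1.602×10⁻¹⁹)(0.0169)/3.322×10⁻²⁷ ≈ 8.15×10⁵ rad/s.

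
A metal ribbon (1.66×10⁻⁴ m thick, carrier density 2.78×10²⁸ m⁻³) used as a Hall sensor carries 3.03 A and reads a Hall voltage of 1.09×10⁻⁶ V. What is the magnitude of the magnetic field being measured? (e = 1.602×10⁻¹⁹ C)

B ≈ 0.266 T

From V_H = IB/(n e t), B = V_H n e t / I.
B = (1.09×10⁻⁶)(2.78×10²⁸)(1.602×10⁻¹⁹)(1.66×10⁻⁴)/3.03 ≈ 0.266 T.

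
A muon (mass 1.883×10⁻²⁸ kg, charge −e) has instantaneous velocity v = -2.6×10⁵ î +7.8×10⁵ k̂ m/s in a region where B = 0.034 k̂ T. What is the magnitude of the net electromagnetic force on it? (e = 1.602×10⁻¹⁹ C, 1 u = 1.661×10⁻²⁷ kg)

v×B = (0, 8840, 0) N/C.
F = q v×B = (−1.602×10⁻¹⁹ C)·(0, 8840, 0) = (0, -1.42×10⁻¹⁵, 0) N.
|F| = 1.42×10⁻¹⁵ N.

|F| ≈ 1.42×10⁻¹⁵ N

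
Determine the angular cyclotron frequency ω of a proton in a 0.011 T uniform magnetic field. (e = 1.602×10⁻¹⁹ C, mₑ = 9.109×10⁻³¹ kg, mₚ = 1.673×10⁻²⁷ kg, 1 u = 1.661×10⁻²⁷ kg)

ω = |q|B/m.
ω = (1.602×10⁻¹⁹)(0.011)/1.673×10⁻²⁷ ≈ 1.1×10⁶ rad/s.

ω ≈ 1.1×10⁶ rad/s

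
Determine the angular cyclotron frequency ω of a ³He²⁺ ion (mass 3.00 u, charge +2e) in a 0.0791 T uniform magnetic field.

ω ≈ 5.09×10⁶ rad/s

ω = |q|B/m.
ω = (3.204×10⁻¹⁹)(0.0791)/4.983×10⁻²⁷ ≈ 5.09×10⁶ rad/s.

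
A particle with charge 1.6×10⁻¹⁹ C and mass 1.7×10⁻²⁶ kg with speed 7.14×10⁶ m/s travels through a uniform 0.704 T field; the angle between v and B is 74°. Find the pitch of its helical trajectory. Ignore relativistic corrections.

v∥ = v cosθ = 7.14×10⁶·cos74° ≈ 1.968×10⁶ m/s.
T = 2πm/(|q|B) = 2π(1.7×10⁻²⁶)/((1.6×10⁻¹⁹)(0.704)) ≈ 9.483×10⁻⁷ s.
pitch = v∥ T = (1.968×10⁶)(9.483×10⁻⁷) ≈ 1.87 m.

p ≈ 1.87 m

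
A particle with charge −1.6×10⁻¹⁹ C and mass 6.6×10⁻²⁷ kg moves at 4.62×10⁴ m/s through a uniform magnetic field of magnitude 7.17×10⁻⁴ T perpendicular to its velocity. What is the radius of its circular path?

r ≈ 2.66 m

The magnetic force provides the centripetal force: |q|vB = mv²/r.
r = mv/(|q|B) = (6.6×10⁻²⁷)(4.62×10⁴)/((1.6×10⁻¹⁹)(7.17×10⁻⁴)) ≈ 2.66 m.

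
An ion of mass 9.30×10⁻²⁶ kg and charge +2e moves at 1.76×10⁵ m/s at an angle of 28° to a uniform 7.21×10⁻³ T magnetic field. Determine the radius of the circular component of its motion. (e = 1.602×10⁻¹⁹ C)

r ≈ 3.33 m

v⊥ = v sinθ = 1.76×10⁵·sin28° ≈ 8.263×10⁴ m/s.
r = m v⊥/(|q|B) = (9.30×10⁻²⁶)(8.263×10⁴)/((3.204×10⁻¹⁹)(7.21×10⁻³)) ≈ 3.33 m.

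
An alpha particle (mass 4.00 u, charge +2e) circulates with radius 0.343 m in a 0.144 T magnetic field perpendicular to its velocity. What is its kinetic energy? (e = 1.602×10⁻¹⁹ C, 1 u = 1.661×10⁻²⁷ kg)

v = |q|Br/m, then KE = ½mv² = (qBr)²/(2m).
v = (3.204×10⁻¹⁹)(0.144)(0.343)/6.644×10⁻²⁷ ≈ 2.382×10⁶ m/s.
KE = ½(6.644×10⁻²⁷)(2.382×10⁶)² ≈ 1.88×10⁻¹⁴ J = 1.18×10⁵ eV.

KE ≈ 1.18×10⁵ eV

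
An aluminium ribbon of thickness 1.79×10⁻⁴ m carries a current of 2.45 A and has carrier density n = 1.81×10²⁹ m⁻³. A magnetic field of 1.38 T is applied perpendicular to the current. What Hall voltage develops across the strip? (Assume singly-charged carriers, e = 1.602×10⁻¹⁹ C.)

V_H ≈ 6.51×10⁻⁷ V

V_H = IB/(n e t).
V_H = (2.45)(1.38)/((1.81×10²⁹)(1.602×10⁻¹⁹)(1.79×10⁻⁴)) ≈ 6.51×10⁻⁷ V.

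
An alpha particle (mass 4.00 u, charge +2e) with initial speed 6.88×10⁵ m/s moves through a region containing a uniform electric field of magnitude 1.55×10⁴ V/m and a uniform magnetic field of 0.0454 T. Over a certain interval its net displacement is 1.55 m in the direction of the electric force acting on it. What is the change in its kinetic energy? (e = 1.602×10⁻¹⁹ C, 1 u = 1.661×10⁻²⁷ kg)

ΔKE ≈ 7.70×10⁻¹⁵ J

The magnetic force is always ⟂ v and does no work; only the electric force changes KE.
ΔKE = F_E · d = |q|E d = (3.204×10⁻¹⁹)(1.55×10⁴)(1.55) ≈ 7.70×10⁻¹⁵ J.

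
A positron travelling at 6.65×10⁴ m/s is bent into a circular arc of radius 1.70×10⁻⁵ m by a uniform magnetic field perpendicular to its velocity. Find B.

B ≈ 0.0222 T

From |q|vB = mv²/r, B = mv/(|q|r).
B = (9.109×10⁻³¹)(6.65×10⁴)/((1.602×10⁻¹⁹)(1.70×10⁻⁵)) ≈ 0.0222 T.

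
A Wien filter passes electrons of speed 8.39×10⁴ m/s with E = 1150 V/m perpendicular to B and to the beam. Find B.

B = 0.0137 T

Balance of forces in the selector: qE = qvB ⇒ B = E/v.
B = 1150/8.39×10⁴ = 0.0137 T.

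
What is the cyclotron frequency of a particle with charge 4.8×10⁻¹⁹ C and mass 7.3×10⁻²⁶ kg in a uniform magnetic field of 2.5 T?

f = |q|B/(2πm).
f = (4.8×10⁻¹⁹)(2.5)/(2π·7.3×10⁻²⁶) ≈ 2.6×10⁶ Hz.

f ≈ 2.6×10⁶ Hz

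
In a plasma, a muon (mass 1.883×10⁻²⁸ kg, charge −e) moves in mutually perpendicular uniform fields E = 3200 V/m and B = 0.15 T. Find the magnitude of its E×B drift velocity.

In crossed fields the guiding centre drifts at v_d = |E×B|/B² = E/B, independent of charge and mass.
v_d = 3200/0.15 = 2.1×10⁴ m/s.

v_d ≈ 2.1×10⁴ m/s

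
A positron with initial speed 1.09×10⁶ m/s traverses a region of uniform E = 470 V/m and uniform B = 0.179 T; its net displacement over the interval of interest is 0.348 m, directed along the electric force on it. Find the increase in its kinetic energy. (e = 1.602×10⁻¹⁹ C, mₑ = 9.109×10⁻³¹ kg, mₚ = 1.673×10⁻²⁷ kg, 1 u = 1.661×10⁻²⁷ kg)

ΔKE ≈ 2.62×10⁻¹⁷ J

The magnetic force is always ⟂ v and does no work; only the electric force changes KE.
ΔKE = F_E · d = |q|E d = (1.602×10⁻¹⁹)(470)(0.348) ≈ 2.62×10⁻¹⁷ J.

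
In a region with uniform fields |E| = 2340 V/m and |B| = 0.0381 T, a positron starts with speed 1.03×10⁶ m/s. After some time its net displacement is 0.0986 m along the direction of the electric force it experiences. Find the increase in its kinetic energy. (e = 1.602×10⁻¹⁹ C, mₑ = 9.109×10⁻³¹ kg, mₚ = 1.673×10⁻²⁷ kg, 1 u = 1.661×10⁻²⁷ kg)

The magnetic force is always ⟂ v and does no work; only the electric force changes KE.
ΔKE = F_E · d = |q|E d = (1.602×10⁻¹⁹)(2340)(0.0986) ≈ 3.70×10⁻¹⁷ J.

ΔKE ≈ 3.70×10⁻¹⁷ J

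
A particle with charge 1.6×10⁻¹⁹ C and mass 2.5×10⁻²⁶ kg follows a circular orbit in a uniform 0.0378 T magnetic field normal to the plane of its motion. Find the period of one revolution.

T ≈ 2.60×10⁻⁵ s

The cyclotron period depends only on m, q, B: T = 2πm/(|q|B).
T = 2π(2.5×10⁻²⁶)/((1.6×10⁻¹⁹)(0.0378)) ≈ 2.60×10⁻⁵ s.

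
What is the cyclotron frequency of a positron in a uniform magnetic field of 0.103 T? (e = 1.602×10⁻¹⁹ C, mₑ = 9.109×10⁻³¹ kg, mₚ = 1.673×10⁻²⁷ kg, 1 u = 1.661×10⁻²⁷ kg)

f ≈ 2.88×10⁹ Hz

f = |q|B/(2πm).
f = (1.602×10⁻¹⁹)(0.103)/(2π·9.109×10⁻³¹) ≈ 2.88×10⁹ Hz.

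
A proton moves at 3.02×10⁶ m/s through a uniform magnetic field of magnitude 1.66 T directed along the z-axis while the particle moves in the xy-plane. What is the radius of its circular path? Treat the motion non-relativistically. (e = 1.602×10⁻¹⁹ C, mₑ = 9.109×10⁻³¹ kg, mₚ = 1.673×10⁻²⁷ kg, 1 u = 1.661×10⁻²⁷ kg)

r ≈ 0.0190 m

The magnetic force provides the centripetal force: |q|vB = mv²/r.
r = mv/(|q|B) = (1.673×10⁻²⁷)(3.02×10⁶)/((1.602×10⁻¹⁹)(1.66)) ≈ 0.0190 m.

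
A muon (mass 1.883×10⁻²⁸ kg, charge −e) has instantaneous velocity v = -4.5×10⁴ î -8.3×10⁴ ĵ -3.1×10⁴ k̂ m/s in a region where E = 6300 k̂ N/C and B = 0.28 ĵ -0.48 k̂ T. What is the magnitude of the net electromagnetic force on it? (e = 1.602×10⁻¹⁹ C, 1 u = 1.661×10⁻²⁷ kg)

|F| ≈ 8.57×10⁻¹⁵ N

v×B = (4.85×10⁴, -2.16×10⁴, -1.26×10⁴) N/C.
E + v×B = (4.85×10⁴, -2.16×10⁴, -6300) N/C.
F = q(E + v×B) = (−1.602×10⁻¹⁹ C)·(4.85×10⁴, -2.16×10⁴, -6300) = (-7.77×10⁻¹⁵, 3.46×10⁻¹⁵, 1.01×10⁻¹⁵) N.
|F| = 8.57×10⁻¹⁵ N.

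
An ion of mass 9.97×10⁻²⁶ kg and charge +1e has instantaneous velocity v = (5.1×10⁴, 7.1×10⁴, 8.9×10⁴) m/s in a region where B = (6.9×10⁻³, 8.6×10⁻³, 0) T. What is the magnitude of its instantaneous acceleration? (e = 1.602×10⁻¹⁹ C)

|a| ≈ 1.58×10⁹ m/s²

v×B = (-765, 614, -51.3) N/C.
F = q v×B = (1.602×10⁻¹⁹ C)·(-765, 614, -51.3) = (-1.23×10⁻¹⁶, 9.84×10⁻¹⁷, -8.22×10⁻¹⁸) N.
|a| = |F|/m = 1.574×10⁻¹⁶/9.97×10⁻²⁶ ≈ 1.58×10⁹ m/s².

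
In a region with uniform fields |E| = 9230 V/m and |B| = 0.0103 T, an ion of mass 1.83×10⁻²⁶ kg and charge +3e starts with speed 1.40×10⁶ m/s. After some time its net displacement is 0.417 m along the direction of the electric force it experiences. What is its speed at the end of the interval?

B does no work; ΔKE = |q|E d.
½mv_f² = ½mv₀² + |q|Ed = ½(1.83×10⁻²⁶)(1.40×10⁶)² + (4.806×10⁻¹⁹)(9230)(0.417) ≈ 1.793×10⁻¹⁴ J + 1.850×10⁻¹⁵ J ≈ 1.978×10⁻¹⁴ J.
v_f = √(2·1.978×10⁻¹⁴/1.83×10⁻²⁶) ≈ 1.47×10⁶ m/s.

v_f ≈ 1.47×10⁶ m/s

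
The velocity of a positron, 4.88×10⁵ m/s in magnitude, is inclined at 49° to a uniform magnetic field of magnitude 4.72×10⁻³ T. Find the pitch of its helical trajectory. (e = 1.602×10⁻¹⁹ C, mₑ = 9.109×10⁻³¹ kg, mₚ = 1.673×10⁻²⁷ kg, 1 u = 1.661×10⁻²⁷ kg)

v∥ = v cosθ = 4.88×10⁵·cos49° ≈ 3.202×10⁵ m/s.
T = 2πm/(|q|B) = 2π(9.109×10⁻³¹)/((1.602×10⁻¹⁹)(4.72×10⁻³)) ≈ 7.569×10⁻⁹ s.
pitch = v∥ T = (3.202×10⁵)(7.569×10⁻⁹) ≈ 2.42×10⁻³ m.

p ≈ 2.42×10⁻³ m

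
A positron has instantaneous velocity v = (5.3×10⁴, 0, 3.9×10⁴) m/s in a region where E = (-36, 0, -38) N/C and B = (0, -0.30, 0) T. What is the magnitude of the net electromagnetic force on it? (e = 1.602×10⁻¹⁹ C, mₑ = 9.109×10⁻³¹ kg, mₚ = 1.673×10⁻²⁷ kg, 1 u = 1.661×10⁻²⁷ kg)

v×B = (1.17×10⁴, 0, -1.59×10⁴) N/C.
E + v×B = (1.17×10⁴, 0, -1.59×10⁴) N/C.
F = q(E + v×B) = (1.602×10⁻¹⁹ C)·(1.17×10⁴, 0, -1.59×10⁴) = (1.87×10⁻¹⁵, 0, -2.55×10⁻¹⁵) N.
|F| = 3.16×10⁻¹⁵ N.

|F| ≈ 3.16×10⁻¹⁵ N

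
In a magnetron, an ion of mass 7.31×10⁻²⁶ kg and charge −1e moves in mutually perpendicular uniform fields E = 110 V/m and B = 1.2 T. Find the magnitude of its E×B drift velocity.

The steady drift has the magnetic force balancing the electric force, so v_d = E/B.
v_d = 110/1.2 = 92 m/s.

v_d ≈ 92 m/s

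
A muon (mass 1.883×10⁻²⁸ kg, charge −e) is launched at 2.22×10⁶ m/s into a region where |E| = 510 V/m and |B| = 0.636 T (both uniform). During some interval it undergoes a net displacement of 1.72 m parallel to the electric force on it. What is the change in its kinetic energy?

The magnetic force is always ⟂ v and does no work; only the electric force changes KE.
ΔKE = F_E · d = |q|E d = (1.602×10⁻¹⁹)(510)(1.72) ≈ 1.41×10⁻¹⁶ J.

ΔKE ≈ 1.41×10⁻¹⁶ J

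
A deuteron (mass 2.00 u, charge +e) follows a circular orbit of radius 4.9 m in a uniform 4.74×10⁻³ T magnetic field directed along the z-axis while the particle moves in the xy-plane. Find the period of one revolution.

T ≈ 2.75×10⁻⁵ s

The cyclotron period depends only on m, q, B: T = 2πm/(|q|B).
T = 2π(3.322×10⁻²⁷)/((1.602×10⁻¹⁹)(4.74×10⁻³)) ≈ 2.75×10⁻⁵ s.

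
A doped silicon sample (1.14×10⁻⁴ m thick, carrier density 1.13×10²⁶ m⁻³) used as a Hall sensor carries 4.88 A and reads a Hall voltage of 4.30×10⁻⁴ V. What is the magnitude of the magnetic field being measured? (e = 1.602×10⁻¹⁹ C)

From V_H = IB/(n e t), B = V_H n e t / I.
B = (4.30×10⁻⁴)(1.13×10²⁶)(1.602×10⁻¹⁹)(1.14×10⁻⁴)/4.88 ≈ 0.182 T.

B ≈ 0.182 T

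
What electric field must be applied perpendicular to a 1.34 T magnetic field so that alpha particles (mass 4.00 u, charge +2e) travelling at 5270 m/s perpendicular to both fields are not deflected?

For straight-line motion qE = qvB, so E = vB.
E = 5270 × 1.34 = 7060 V/m.

E = 7060 V/m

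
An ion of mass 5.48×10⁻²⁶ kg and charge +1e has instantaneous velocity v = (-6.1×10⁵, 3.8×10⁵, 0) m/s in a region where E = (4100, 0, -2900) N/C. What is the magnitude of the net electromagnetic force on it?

|F| ≈ 8.05×10⁻¹⁶ N

Only an electric field acts, so F = qE = (1.602×10⁻¹⁹ C)·(4100, 0, -2900) = (6.57×10⁻¹⁶, 0, -4.65×10⁻¹⁶) N.
|F| = 8.05×10⁻¹⁶ N.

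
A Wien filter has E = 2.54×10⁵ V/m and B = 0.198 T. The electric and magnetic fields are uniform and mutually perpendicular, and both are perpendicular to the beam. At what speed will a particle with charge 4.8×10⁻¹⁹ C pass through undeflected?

v = 1.28×10⁶ m/s

For undeflected motion the electric and magnetic forces balance: qE = qvB.
v = E/B = 2.54×10⁵/0.198 = 1.28×10⁶ m/s.
The result is independent of the particle's charge and mass.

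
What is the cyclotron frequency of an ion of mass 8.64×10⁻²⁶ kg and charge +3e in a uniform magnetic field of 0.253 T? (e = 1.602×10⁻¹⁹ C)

f ≈ 2.24×10⁵ Hz

f = |q|B/(2πm).
f = (4.806×10⁻¹⁹)(0.253)/(2π·8.64×10⁻²⁶) ≈ 2.24×10⁵ Hz.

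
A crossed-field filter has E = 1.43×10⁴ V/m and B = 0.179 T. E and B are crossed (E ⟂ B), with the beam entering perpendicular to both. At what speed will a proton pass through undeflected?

Zero net Lorentz force requires |qE| = |q v×B|, i.e. E = vB.
v = E/B = 1.43×10⁴/0.179 = 7.99×10⁴ m/s.
The result is independent of the particle's charge and mass.

v = 7.99×10⁴ m/s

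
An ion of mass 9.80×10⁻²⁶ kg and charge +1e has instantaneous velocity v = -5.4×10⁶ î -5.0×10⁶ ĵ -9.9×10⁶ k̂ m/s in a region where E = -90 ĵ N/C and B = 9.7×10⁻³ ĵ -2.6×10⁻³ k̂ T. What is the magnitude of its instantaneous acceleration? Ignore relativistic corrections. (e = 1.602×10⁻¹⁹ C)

|a| ≈ 1.99×10¹¹ m/s²

v×B = (1.09×10⁵, -1.40×10⁴, -5.24×10⁴) N/C.
E + v×B = (1.09×10⁵, -1.41×10⁴, -5.24×10⁴) N/C.
F = q(E + v×B) = (1.602×10⁻¹⁹ C)·(1.09×10⁵, -1.41×10⁴, -5.24×10⁴) = (1.75×10⁻¹⁴, -2.26×10⁻¹⁵, -8.39×10⁻¹⁵) N.
|a| = |F|/m = 1.951×10⁻¹⁴/9.80×10⁻²⁶ ≈ 1.99×10¹¹ m/s².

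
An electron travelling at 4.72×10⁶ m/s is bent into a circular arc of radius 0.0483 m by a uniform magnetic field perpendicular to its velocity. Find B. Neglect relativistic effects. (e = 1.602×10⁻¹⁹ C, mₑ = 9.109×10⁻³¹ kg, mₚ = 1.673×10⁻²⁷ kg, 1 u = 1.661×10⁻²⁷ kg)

B ≈ 5.56×10⁻⁴ T

From |q|vB = mv²/r, B = mv/(|q|r).
B = (9.109×10⁻³¹)(4.72×10⁶)/((1.602×10⁻¹⁹)(0.0483)) ≈ 5.56×10⁻⁴ T.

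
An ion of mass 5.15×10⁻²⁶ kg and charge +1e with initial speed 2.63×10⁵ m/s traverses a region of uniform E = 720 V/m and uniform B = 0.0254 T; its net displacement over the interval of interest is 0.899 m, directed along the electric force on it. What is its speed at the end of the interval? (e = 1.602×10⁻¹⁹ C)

B does no work; ΔKE = |q|E d.
½mv_f² = ½mv₀² + |q|Ed = ½(5.15×10⁻²⁶)(2.63×10⁵)² + (1.602×10⁻¹⁹)(720)(0.899) ≈ 1.781×10⁻¹⁵ J + 1.037×10⁻¹⁶ J ≈ 1.885×10⁻¹⁵ J.
v_f = √(2·1.885×10⁻¹⁵/5.15×10⁻²⁶) ≈ 2.71×10⁵ m/s.

v_f ≈ 2.71×10⁵ m/s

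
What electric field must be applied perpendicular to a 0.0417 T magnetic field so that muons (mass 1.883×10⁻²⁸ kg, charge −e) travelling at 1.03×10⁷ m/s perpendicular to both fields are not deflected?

E = 4.30×10⁵ V/m

For straight-line motion qE = qvB, so E = vB.
E = 1.03×10⁷ × 0.0417 = 4.30×10⁵ V/m.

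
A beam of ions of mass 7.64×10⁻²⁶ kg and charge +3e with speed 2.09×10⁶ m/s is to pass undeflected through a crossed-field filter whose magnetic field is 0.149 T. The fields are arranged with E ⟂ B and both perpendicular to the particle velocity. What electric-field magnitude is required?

For straight-line motion qE = qvB, so E = vB.
E = 2.09×10⁶ × 0.149 = 3.11×10⁵ V/m.

E = 3.11×10⁵ V/m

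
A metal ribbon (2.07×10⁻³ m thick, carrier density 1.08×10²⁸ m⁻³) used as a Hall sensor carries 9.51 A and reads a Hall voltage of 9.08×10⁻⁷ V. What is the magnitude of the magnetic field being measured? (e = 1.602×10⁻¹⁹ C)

From V_H = IB/(n e t), B = V_H n e t / I.
B = (9.08×10⁻⁷)(1.08×10²⁸)(1.602×10⁻¹⁹)(2.07×10⁻³)/9.51 ≈ 0.342 T.

B ≈ 0.342 T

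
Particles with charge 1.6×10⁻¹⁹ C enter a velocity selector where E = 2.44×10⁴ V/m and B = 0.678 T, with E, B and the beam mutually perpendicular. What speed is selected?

For undeflected motion the electric and magnetic forces balance: qE = qvB.
v = E/B = 2.44×10⁴/0.678 = 3.60×10⁴ m/s.

v = 3.60×10⁴ m/s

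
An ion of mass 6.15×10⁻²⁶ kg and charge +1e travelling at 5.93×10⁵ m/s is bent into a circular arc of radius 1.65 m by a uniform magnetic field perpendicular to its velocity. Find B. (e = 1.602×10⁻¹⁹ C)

B ≈ 0.138 T

From |q|vB = mv²/r, B = mv/(|q|r).
B = (6.15×10⁻²⁶)(5.93×10⁵)/((1.602×10⁻¹⁹)(1.65)) ≈ 0.138 T.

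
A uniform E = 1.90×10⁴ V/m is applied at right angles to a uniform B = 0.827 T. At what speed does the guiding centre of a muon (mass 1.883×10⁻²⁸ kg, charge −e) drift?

In crossed fields the guiding centre drifts at v_d = |E×B|/B² = E/B, independent of charge and mass.
v_d = 1.90×10⁴/0.827 = 2.30×10⁴ m/s.

v_d ≈ 2.30×10⁴ m/s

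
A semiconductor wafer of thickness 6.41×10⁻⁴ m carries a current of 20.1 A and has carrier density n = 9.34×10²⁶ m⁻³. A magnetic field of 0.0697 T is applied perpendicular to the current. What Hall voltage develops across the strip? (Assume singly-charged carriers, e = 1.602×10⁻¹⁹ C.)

V_H = IB/(n e t).
V_H = (20.1)(0.0697)/((9.34×10²⁶)(1.602×10⁻¹⁹)(6.41×10⁻⁴)) ≈ 1.46×10⁻⁵ V.

V_H ≈ 1.46×10⁻⁵ V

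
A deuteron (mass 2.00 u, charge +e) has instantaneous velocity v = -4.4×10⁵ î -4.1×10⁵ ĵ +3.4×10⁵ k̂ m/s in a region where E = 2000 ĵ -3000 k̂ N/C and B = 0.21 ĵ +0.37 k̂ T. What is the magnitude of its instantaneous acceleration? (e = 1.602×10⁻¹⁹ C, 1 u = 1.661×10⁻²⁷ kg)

v×B = (-2.23×10⁵, 1.63×10⁵, -9.24×10⁴) N/C.
E + v×B = (-2.23×10⁵, 1.65×10⁵, -9.54×10⁴) N/C.
F = q(E + v×B) = (1.602×10⁻¹⁹ C)·(-2.23×10⁵, 1.65×10⁵, -9.54×10⁴) = (-3.57×10⁻¹⁴, 2.64×10⁻¹⁴, -1.53×10⁻¹⁴) N.
|a| = |F|/m = 4.699×10⁻¹⁴/3.322×10⁻²⁷ ≈ 1.41×10¹³ m/s².

|a| ≈ 1.41×10¹³ m/s²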